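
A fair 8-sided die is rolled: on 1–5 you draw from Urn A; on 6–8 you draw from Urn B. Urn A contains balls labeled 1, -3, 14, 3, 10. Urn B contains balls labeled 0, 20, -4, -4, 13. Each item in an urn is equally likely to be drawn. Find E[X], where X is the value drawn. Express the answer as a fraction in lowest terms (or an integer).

E[X | Urn A] = (1 − 3 + 14 + 3 + 10)/5 = 5
E[X | Urn B] = (0 + 20 − 4 − 4 + 13)/5 = 5
E[X] = (5/8)·5 + (3/8)·5 = 5

5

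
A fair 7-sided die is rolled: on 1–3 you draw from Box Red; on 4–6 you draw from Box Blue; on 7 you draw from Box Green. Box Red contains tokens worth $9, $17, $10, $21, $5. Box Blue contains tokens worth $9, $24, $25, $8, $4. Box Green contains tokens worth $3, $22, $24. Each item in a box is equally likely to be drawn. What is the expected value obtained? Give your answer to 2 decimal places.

$13.65

E[X | Box Red] = (9 + 17 + 10 + 21 + 5)/5 = 62/5
E[X | Box Blue] = (9 + 24 + 25 + 8 + 4)/5 = 14
E[X | Box Green] = (3 + 22 + 24)/3 = 49/3
E[X] = (3/7)·62/5 + (3/7)·14 + (1/7)·49/3 = 1433/105 ≈ 13.65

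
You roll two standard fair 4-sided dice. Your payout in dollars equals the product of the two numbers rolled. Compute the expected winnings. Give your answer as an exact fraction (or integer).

Distribution of the product of the two numbers rolled: 1 w.p. 1/16, 2 w.p. 1/8, 3 w.p. 1/8, 4 w.p. 3/16, 6 w.p. 1/8, 8 w.p. 1/8, …
E[payout] = (1/16)·1 + (1/8)·2 + (1/8)·3 + (3/16)·4 + (1/8)·6 + (1/8)·8 + (1/16)·9 + (1/8)·12 + (1/16)·16 = 25/4

25/4 dollars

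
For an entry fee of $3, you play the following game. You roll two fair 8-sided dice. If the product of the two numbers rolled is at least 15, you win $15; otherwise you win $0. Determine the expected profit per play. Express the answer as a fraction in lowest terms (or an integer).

E[payout] = (29/64)·0 + (35/64)·15 = 525/64
Expected profit = 525/64 − 3 = 333/64

333/64 dollars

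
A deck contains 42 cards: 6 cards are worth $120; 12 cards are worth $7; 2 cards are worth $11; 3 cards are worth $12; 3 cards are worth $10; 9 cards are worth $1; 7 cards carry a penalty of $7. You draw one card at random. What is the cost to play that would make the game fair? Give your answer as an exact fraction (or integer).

142/7 dollars

E[payout] = (6/42)·120 + (12/42)·7 + (2/42)·11 + (3/42)·12 + (3/42)·10 + (9/42)·1 + (7/42)·(-7) = 142/7
Fair fee = E[payout] = 142/7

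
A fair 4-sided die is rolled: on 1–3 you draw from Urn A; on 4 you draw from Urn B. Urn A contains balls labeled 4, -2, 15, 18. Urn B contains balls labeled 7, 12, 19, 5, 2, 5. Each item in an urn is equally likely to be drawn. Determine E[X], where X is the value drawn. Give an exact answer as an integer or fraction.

E[X | Urn A] = (4 − 2 + 15 + 18)/4 = 35/4
E[X | Urn B] = (7 + 12 + 19 + 5 + 2 + 5)/6 = 25/3
E[X] = (3/4)·35/4 + (1/4)·25/3 = 415/48

415/48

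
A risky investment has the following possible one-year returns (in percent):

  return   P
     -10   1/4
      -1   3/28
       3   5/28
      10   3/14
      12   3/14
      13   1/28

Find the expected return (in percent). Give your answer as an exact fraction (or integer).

E[X] = (1/4)·(-10) + (3/28)·(-1) + (5/28)·3 + (3/14)·10 + (3/14)·12 + (1/28)·13
     = 87/28

87/28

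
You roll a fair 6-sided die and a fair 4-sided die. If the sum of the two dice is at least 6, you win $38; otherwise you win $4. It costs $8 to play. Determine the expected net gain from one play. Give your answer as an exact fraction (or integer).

E[payout] = (5/12)·4 + (7/12)·38 = 143/6
Expected profit = 143/6 − 8 = 95/6

95/6 dollars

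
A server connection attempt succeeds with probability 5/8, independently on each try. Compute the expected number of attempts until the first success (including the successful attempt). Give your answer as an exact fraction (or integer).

8/5

For a geometric distribution, E[trials] = 1/p = 1/(5/8) = 8/5.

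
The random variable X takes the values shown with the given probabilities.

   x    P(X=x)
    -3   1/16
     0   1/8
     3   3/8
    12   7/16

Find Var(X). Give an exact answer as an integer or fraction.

7335/256

E[X] = (1/16)·(-3) + (1/8)·0 + (3/8)·3 + (7/16)·12 = 99/16
E[X²] = (1/16)·9 + (1/8)·0 + (3/8)·9 + (7/16)·144 = 1071/16
Var(X) = 1071/16 − (99/16)² = 7335/256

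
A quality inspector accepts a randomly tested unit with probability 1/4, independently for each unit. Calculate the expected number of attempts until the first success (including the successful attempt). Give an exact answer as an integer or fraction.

4

For a geometric distribution, E[trials] = 1/p = 1/(1/4) = 4.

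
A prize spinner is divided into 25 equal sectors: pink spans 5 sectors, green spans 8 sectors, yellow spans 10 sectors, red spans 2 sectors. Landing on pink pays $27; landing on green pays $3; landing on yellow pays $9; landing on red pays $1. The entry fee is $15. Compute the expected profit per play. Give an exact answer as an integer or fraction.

E[payout] = (5/25)·27 + (8/25)·3 + (10/25)·9 + (2/25)·1 = 251/25
Expected profit = 251/25 − 15 = -124/25

-124/25 dollars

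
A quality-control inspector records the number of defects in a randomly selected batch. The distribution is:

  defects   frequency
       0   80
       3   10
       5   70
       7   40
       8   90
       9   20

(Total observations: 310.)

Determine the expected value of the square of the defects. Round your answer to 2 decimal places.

Total = 310, so P(defects=0) = 80/310, etc.
E[X²] = (8/31)·0 + (1/31)·9 + (7/31)·25 + (4/31)·49 + (9/31)·64 + (2/31)·81
     = 1118/31 ≈ 36.06

36.06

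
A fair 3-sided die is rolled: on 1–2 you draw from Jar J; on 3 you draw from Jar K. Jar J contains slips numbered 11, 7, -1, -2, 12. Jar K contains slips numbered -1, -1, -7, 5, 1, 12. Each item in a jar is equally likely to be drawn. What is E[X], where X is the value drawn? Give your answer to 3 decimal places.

4.100

E[X | Jar J] = (11 + 7 − 1 − 2 + 12)/5 = 27/5
E[X | Jar K] = (-1 − 1 − 7 + 5 + 1 + 12)/6 = 3/2
E[X] = (2/3)·27/5 + (1/3)·3/2 = 41/10 ≈ 4.100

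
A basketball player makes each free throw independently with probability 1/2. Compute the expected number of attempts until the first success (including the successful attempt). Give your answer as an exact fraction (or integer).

2

For a geometric distribution, E[trials] = 1/p = 1/(1/2) = 2.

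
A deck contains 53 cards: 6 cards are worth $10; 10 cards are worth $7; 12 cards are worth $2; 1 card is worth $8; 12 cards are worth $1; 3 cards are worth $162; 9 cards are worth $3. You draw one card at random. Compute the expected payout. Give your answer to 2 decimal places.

E[payout] = (6/53)·10 + (10/53)·7 + (12/53)·2 + (1/53)·8 + (12/53)·1 + (3/53)·162 + (9/53)·3 = 687/53
≈ $12.96

$12.96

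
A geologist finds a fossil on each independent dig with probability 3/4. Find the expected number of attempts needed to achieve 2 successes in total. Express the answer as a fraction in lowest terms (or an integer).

8/3

By linearity (sum of 2 independent geometric waits), E[trials] = 2/p = 2/(3/4) = 8/3.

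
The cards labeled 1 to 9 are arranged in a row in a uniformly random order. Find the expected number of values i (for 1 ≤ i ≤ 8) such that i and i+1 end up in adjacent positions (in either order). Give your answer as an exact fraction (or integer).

For each i ∈ {1,…,8}, let Xᵢ = 1 if i and i+1 are adjacent. P(Xᵢ=1) = 2·(9−1)!/9! = 2/9.
By linearity, E[ΣXᵢ] = (8)·(2/9) = 16/9.

16/9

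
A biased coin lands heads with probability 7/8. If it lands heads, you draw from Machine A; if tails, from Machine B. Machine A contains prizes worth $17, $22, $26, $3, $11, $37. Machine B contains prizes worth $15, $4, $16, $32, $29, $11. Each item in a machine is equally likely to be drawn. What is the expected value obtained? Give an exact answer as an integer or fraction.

919/48 dollars

E[X | Machine A] = (17 + 22 + 26 + 3 + 11 + 37)/6 = 58/3
E[X | Machine B] = (15 + 4 + 16 + 32 + 29 + 11)/6 = 107/6
E[X] = (7/8)·58/3 + (1/8)·107/6 = 919/48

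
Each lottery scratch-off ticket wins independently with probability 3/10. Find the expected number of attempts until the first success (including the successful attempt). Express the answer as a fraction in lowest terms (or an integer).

10/3

For a geometric distribution, E[trials] = 1/p = 1/(3/10) = 10/3.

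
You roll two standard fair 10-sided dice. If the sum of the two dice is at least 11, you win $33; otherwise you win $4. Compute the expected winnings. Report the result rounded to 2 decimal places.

E[payout] = (9/20)·4 + (11/20)·33 = 399/20
≈ $19.95

$19.95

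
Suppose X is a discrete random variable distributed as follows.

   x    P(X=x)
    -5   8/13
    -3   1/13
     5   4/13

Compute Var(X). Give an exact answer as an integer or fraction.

3488/169

E[X] = (8/13)·(-5) + (1/13)·(-3) + (4/13)·5 = -23/13
E[X²] = (8/13)·25 + (1/13)·9 + (4/13)·25 = 309/13
Var(X) = 309/13 − (-23/13)² = 3488/169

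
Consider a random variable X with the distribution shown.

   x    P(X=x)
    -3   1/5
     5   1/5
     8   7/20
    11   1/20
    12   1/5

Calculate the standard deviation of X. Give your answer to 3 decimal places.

E[X] = 123/20, E[X²] = 1281/20
Var(X) = E[X²] − (E[X])² = 1281/20 − 15129/400 = 10491/400
SD(X) = √(10491/400) ≈ 5.121

5.121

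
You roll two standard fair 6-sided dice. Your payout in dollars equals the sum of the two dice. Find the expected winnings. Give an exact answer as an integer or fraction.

Distribution of the sum of the two dice: 2 w.p. 1/36, 3 w.p. 1/18, 4 w.p. 1/12, 5 w.p. 1/9, 6 w.p. 5/36, 7 w.p. 1/6, …
E[payout] = (1/36)·2 + (1/18)·3 + (1/12)·4 + (1/9)·5 + (5/36)·6 + (1/6)·7 + (5/36)·8 + (1/9)·9 + (1/12)·10 + (1/18)·11 + (1/36)·12 = 7

$7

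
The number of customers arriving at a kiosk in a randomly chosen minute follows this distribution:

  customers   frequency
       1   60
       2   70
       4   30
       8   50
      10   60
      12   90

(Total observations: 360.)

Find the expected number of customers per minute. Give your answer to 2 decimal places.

Total = 360, so P(customers=1) = 60/360, etc.
E[X] = (1/6)·1 + (7/36)·2 + (1/12)·4 + (5/36)·8 + (1/6)·10 + (1/4)·12
     = 20/3 ≈ 6.67

6.67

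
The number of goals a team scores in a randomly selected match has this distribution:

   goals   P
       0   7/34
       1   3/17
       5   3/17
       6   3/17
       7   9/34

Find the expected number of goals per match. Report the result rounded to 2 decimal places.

3.97

E[X] = (7/34)·0 + (3/17)·1 + (3/17)·5 + (3/17)·6 + (9/34)·7
     = 135/34 ≈ 3.97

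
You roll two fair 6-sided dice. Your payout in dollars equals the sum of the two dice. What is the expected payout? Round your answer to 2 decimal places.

$7.00

Distribution of the sum of the two dice: 2 w.p. 1/36, 3 w.p. 1/18, 4 w.p. 1/12, 5 w.p. 1/9, 6 w.p. 5/36, 7 w.p. 1/6, …
E[payout] = (1/36)·2 + (1/18)·3 + (1/12)·4 + (1/9)·5 + (5/36)·6 + (1/6)·7 + (5/36)·8 + (1/9)·9 + (1/12)·10 + (1/18)·11 + (1/36)·12 = 7
≈ $7.00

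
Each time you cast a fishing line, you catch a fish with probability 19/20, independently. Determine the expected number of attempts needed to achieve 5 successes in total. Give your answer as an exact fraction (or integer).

By linearity (sum of 5 independent geometric waits), E[trials] = 5/p = 5/(19/20) = 100/19.

100/19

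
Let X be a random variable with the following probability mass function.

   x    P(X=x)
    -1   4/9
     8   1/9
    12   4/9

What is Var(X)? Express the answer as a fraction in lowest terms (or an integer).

3092/81

E[X] = (4/9)·(-1) + (1/9)·8 + (4/9)·12 = 52/9
E[X²] = (4/9)·1 + (1/9)·64 + (4/9)·144 = 644/9
Var(X) = 644/9 − (52/9)² = 3092/81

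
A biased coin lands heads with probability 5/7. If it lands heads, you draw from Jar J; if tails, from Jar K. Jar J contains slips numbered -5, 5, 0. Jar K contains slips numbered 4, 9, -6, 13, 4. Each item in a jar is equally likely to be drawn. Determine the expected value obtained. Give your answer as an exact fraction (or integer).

48/35

E[X | Jar J] = (-5 + 5 + 0)/3 = 0
E[X | Jar K] = (4 + 9 − 6 + 13 + 4)/5 = 24/5
E[X] = (5/7)·0 + (2/7)·24/5 = 48/35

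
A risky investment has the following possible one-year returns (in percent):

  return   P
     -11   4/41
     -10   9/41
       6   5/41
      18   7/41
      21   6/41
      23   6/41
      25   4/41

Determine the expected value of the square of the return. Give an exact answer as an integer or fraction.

E[X²] = (4/41)·121 + (9/41)·100 + (5/41)·36 + (7/41)·324 + (6/41)·441 + (6/41)·529 + (4/41)·625
     = 12152/41

12152/41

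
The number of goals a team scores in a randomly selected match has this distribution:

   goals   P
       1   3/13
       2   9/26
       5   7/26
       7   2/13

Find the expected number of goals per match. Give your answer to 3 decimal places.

3.346

E[X] = (3/13)·1 + (9/26)·2 + (7/26)·5 + (2/13)·7
     = 87/26 ≈ 3.346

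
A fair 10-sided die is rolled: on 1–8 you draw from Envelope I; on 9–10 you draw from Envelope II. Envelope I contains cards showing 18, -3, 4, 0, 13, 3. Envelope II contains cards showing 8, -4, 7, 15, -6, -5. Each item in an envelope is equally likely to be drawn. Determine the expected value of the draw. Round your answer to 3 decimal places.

5.167

E[X | Envelope I] = (18 − 3 + 4 + 0 + 13 + 3)/6 = 35/6
E[X | Envelope II] = (8 − 4 + 7 + 15 − 6 − 5)/6 = 5/2
E[X] = (4/5)·35/6 + (1/5)·5/2 = 31/6 ≈ 5.167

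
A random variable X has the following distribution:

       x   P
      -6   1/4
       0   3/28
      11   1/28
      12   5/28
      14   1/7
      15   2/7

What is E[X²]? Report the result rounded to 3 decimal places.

131.321

E[X²] = (1/4)·36 + (3/28)·0 + (1/28)·121 + (5/28)·144 + (1/7)·196 + (2/7)·225
     = 3677/28 ≈ 131.321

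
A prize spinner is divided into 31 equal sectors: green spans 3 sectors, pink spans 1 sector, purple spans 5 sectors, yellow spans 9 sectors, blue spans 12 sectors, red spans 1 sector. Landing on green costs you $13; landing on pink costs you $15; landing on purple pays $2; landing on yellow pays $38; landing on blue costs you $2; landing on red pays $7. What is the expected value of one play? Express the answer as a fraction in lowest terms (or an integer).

E[payout] = (3/31)·(-13) + (1/31)·(-15) + (5/31)·2 + (9/31)·38 + (12/31)·(-2) + (1/31)·7 = 281/31

281/31 dollars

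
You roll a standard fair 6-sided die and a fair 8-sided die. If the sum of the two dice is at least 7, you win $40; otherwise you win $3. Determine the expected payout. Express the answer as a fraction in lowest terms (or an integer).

455/16 dollars

E[payout] = (5/16)·3 + (11/16)·40 = 455/16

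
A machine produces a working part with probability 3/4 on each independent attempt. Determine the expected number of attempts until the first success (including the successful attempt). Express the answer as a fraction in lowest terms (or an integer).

4/3

For a geometric distribution, E[trials] = 1/p = 1/(3/4) = 4/3.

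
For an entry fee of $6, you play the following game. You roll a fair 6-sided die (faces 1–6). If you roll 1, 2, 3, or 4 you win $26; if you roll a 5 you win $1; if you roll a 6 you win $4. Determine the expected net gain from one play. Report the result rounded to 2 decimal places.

E[payout] = (1/6)·1 + (1/6)·4 + (2/3)·26 = 109/6
Expected profit = 109/6 − 6 = 73/6 ≈ $12.17

$12.17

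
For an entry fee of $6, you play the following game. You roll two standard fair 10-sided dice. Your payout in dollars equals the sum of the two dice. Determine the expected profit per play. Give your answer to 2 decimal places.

Distribution of the sum of the two dice: 2 w.p. 1/100, 3 w.p. 1/50, 4 w.p. 3/100, 5 w.p. 1/25, 6 w.p. 1/20, 7 w.p. 3/50, …
E[payout] = (1/100)·2 + (1/50)·3 + (3/100)·4 + (1/25)·5 + (1/20)·6 + (3/50)·7 + (7/100)·8 + (2/25)·9 + (9/100)·10 + (1/10)·11 + (9/100)·12 + (2/25)·13 + (7/100)·14 + (3/50)·15 + (1/20)·16 + (1/25)·17 + (3/100)·18 + (1/50)·19 + (1/100)·20 = 11
Expected profit = 11 − 6 = 5 ≈ $5.00

$5.00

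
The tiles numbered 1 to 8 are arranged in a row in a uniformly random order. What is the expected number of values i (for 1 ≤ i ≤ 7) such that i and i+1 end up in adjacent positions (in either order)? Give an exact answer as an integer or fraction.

7/4

For each i ∈ {1,…,7}, let Xᵢ = 1 if i and i+1 are adjacent. P(Xᵢ=1) = 2·(8−1)!/8! = 2/8.
By linearity, E[ΣXᵢ] = (7)·(2/8) = 7/4.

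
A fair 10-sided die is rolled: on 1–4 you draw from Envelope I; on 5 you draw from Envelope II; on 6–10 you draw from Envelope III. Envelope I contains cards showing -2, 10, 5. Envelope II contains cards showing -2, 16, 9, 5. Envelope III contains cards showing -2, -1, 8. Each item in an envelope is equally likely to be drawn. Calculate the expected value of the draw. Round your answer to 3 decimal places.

3.267

E[X | Envelope I] = (-2 + 10 + 5)/3 = 13/3
E[X | Envelope II] = (-2 + 16 + 9 + 5)/4 = 7
E[X | Envelope III] = (-2 − 1 + 8)/3 = 5/3
E[X] = (2/5)·13/3 + (1/10)·7 + (1/2)·5/3 = 49/15 ≈ 3.267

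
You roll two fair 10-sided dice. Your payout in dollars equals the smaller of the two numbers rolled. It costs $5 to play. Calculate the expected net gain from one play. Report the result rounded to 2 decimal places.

Distribution of the smaller of the two numbers rolled: 1 w.p. 19/100, 2 w.p. 17/100, 3 w.p. 3/20, 4 w.p. 13/100, 5 w.p. 11/100, 6 w.p. 9/100, …
E[payout] = (19/100)·1 + (17/100)·2 + (3/20)·3 + (13/100)·4 + (11/100)·5 + (9/100)·6 + (7/100)·7 + (1/20)·8 + (3/100)·9 + (1/100)·10 = 77/20
Expected profit = 77/20 − 5 = -23/20 ≈ -$1.15

-$1.15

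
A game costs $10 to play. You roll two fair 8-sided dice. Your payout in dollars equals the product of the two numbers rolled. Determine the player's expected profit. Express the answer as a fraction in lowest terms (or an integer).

Distribution of the product of the two numbers rolled: 1 w.p. 1/64, 2 w.p. 1/32, 3 w.p. 1/32, 4 w.p. 3/64, 5 w.p. 1/32, 6 w.p. 1/16, …
E[payout] = (1/64)·1 + (1/32)·2 + (1/32)·3 + (3/64)·4 + (1/32)·5 + (1/16)·6 + (1/32)·7 + (1/16)·8 + (1/64)·9 + (1/32)·10 + (1/16)·12 + (1/32)·14 + (1/32)·15 + (3/64)·16 + (1/32)·18 + (1/32)·20 + (1/32)·21 + (1/16)·24 + (1/64)·25 + (1/32)·28 + (1/32)·30 + (1/32)·32 + (1/32)·35 + (1/64)·36 + (1/32)·40 + (1/32)·42 + (1/32)·48 + (1/64)·49 + (1/32)·56 + (1/64)·64 = 81/4
Expected profit = 81/4 − 10 = 41/4

41/4 dollars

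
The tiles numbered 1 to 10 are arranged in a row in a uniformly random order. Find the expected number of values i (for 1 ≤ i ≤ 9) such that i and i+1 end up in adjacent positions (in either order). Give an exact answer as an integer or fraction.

9/5

For each i ∈ {1,…,9}, let Xᵢ = 1 if i and i+1 are adjacent. P(Xᵢ=1) = 2·(10−1)!/10! = 2/10.
By linearity, E[ΣXᵢ] = (9)·(2/10) = 9/5.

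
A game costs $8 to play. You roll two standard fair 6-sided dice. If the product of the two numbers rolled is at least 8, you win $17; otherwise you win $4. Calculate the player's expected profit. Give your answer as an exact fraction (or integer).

71/18 dollars

E[payout] = (7/18)·4 + (11/18)·17 = 215/18
Expected profit = 215/18 − 8 = 71/18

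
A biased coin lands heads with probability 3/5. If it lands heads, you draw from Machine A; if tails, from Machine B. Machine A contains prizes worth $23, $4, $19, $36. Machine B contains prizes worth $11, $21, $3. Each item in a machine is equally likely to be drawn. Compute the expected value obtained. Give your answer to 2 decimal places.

E[X | Machine A] = (23 + 4 + 19 + 36)/4 = 41/2
E[X | Machine B] = (11 + 21 + 3)/3 = 35/3
E[X] = (3/5)·41/2 + (2/5)·35/3 = 509/30 ≈ 16.97

$16.97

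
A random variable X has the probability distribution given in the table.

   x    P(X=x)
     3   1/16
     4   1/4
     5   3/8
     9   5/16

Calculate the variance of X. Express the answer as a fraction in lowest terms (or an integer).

E[X] = (1/16)·3 + (1/4)·4 + (3/8)·5 + (5/16)·9 = 47/8
E[X²] = (1/16)·9 + (1/4)·16 + (3/8)·25 + (5/16)·81 = 157/4
Var(X) = 157/4 − (47/8)² = 303/64

303/64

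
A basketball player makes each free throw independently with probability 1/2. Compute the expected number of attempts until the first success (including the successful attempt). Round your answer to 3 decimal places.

2.000

For a geometric distribution, E[trials] = 1/p = 1/(1/2) = 2.
≈ 2.000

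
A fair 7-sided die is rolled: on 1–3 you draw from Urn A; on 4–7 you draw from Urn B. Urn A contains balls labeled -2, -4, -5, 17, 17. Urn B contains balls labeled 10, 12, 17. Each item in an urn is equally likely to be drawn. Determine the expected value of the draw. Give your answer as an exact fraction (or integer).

E[X | Urn A] = (-2 − 4 − 5 + 17 + 17)/5 = 23/5
E[X | Urn B] = (10 + 12 + 17)/3 = 13
E[X] = (3/7)·23/5 + (4/7)·13 = 47/5

47/5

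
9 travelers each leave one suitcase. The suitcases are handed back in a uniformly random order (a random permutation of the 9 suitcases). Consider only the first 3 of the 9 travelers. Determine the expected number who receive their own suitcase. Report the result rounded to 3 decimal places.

Let Xᵢ = 1 if person i gets their own suitcase. For each i, P(Xᵢ=1) = 1/9.
By linearity of expectation, E[X₁+…+X_3] = 3·(1/9) = 1/3.
≈ 0.333

0.333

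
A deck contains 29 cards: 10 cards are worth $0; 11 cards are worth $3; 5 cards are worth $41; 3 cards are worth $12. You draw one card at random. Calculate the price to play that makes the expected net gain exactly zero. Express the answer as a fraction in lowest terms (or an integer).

E[payout] = (10/29)·0 + (11/29)·3 + (5/29)·41 + (3/29)·12 = 274/29
Fair fee = E[payout] = 274/29

274/29 dollars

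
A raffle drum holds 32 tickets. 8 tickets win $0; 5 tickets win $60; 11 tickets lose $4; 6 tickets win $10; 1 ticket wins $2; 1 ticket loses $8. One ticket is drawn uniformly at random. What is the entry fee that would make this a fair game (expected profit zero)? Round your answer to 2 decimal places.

E[payout] = (8/32)·0 + (5/32)·60 + (11/32)·(-4) + (6/32)·10 + (1/32)·2 + (1/32)·(-8) = 155/16
Fair fee = E[payout] = 155/16 ≈ $9.69

$9.69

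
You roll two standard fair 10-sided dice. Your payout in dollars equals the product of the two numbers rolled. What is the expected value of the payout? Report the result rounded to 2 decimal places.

$30.25

Distribution of the product of the two numbers rolled: 1 w.p. 1/100, 2 w.p. 1/50, 3 w.p. 1/50, 4 w.p. 3/100, 5 w.p. 1/50, 6 w.p. 1/25, …
E[payout] = (1/100)·1 + (1/50)·2 + (1/50)·3 + (3/100)·4 + (1/50)·5 + (1/25)·6 + (1/50)·7 + (1/25)·8 + (3/100)·9 + (1/25)·10 + (1/25)·12 + (1/50)·14 + (1/50)·15 + (3/100)·16 + (1/25)·18 + (1/25)·20 + (1/50)·21 + (1/25)·24 + (1/100)·25 + (1/50)·27 + (1/50)·28 + (1/25)·30 + (1/50)·32 + (1/50)·35 + (3/100)·36 + (1/25)·40 + (1/50)·42 + (1/50)·45 + (1/50)·48 + (1/100)·49 + (1/50)·50 + (1/50)·54 + (1/50)·56 + (1/50)·60 + (1/50)·63 + (1/100)·64 + (1/50)·70 + (1/50)·72 + (1/50)·80 + (1/100)·81 + (1/50)·90 + (1/100)·100 = 121/4
≈ $30.25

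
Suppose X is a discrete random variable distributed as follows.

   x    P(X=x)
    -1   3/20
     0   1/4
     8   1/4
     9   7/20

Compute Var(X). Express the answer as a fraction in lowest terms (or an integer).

E[X] = (3/20)·(-1) + (1/4)·0 + (1/4)·8 + (7/20)·9 = 5
E[X²] = (3/20)·1 + (1/4)·0 + (1/4)·64 + (7/20)·81 = 89/2
Var(X) = 89/2 − (5)² = 39/2

39/2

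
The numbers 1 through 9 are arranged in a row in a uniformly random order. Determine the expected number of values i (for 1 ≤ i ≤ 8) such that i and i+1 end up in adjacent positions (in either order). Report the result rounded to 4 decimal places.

1.7778

For each i ∈ {1,…,8}, let Xᵢ = 1 if i and i+1 are adjacent. P(Xᵢ=1) = 2·(9−1)!/9! = 2/9.
By linearity, E[ΣXᵢ] = (8)·(2/9) = 16/9.
≈ 1.7778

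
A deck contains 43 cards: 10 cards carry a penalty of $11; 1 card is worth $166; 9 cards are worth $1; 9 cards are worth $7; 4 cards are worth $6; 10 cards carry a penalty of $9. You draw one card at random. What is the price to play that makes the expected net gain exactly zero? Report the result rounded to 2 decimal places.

E[payout] = (10/43)·(-11) + (1/43)·166 + (9/43)·1 + (9/43)·7 + (4/43)·6 + (10/43)·(-9) = 62/43
Fair fee = E[payout] = 62/43 ≈ $1.44

$1.44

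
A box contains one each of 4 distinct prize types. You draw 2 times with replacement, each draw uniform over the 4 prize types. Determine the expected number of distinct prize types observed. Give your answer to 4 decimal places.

1.7500

Let Xⱼ=1 if type j appears at least once. P(Xⱼ=1) = 1 − ((4−1)/4)^2 = 7/16.
E[#distinct] = 4·7/16 = 7/4.
≈ 1.7500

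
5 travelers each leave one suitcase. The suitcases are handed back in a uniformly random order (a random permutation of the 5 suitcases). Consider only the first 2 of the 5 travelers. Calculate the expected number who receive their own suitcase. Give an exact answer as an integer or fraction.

Let Xᵢ = 1 if person i gets their own suitcase. For each i, P(Xᵢ=1) = 1/5.
By linearity of expectation, E[X₁+…+X_2] = 2·(1/5) = 2/5.

2/5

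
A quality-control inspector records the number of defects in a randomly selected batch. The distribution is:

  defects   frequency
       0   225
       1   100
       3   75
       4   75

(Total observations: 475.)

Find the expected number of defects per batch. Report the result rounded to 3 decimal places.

Total = 475, so P(defects=0) = 225/475, etc.
E[X] = (9/19)·0 + (4/19)·1 + (3/19)·3 + (3/19)·4
     = 25/19 ≈ 1.316

1.316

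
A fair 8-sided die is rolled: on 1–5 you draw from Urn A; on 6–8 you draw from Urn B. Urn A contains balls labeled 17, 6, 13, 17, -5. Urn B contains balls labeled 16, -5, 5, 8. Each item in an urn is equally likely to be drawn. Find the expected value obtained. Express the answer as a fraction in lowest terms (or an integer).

E[X | Urn A] = (17 + 6 + 13 + 17 − 5)/5 = 48/5
E[X | Urn B] = (16 − 5 + 5 + 8)/4 = 6
E[X] = (5/8)·48/5 + (3/8)·6 = 33/4

33/4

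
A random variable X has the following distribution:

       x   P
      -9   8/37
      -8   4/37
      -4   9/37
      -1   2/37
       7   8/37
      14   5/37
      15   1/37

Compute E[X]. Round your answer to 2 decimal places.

-0.03

E[X] = (8/37)·(-9) + (4/37)·(-8) + (9/37)·(-4) + (2/37)·(-1) + (8/37)·7 + (5/37)·14 + (1/37)·15
     = -1/37 ≈ -0.03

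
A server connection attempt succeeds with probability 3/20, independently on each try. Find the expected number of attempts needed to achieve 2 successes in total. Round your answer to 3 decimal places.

13.333

By linearity (sum of 2 independent geometric waits), E[trials] = 2/p = 2/(3/20) = 40/3.
≈ 13.333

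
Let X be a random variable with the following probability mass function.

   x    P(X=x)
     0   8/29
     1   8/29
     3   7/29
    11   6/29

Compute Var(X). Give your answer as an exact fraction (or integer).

14088/841

E[X] = (8/29)·0 + (8/29)·1 + (7/29)·3 + (6/29)·11 = 95/29
E[X²] = (8/29)·0 + (8/29)·1 + (7/29)·9 + (6/29)·121 = 797/29
Var(X) = 797/29 − (95/29)² = 14088/841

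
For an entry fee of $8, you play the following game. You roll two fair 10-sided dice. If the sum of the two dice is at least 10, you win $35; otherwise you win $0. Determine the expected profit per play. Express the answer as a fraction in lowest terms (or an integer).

72/5 dollars

E[payout] = (9/25)·0 + (16/25)·35 = 112/5
Expected profit = 112/5 − 8 = 72/5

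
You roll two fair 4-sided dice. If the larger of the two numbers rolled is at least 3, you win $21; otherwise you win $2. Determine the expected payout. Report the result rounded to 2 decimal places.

E[payout] = (1/4)·2 + (3/4)·21 = 65/4
≈ $16.25

$16.25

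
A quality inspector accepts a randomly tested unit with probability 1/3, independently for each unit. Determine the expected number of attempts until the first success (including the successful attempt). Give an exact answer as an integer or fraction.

3

For a geometric distribution, E[trials] = 1/p = 1/(1/3) = 3.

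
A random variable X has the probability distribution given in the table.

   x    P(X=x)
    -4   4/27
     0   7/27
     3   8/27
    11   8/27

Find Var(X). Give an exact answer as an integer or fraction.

E[X] = (4/27)·(-4) + (7/27)·0 + (8/27)·3 + (8/27)·11 = 32/9
E[X²] = (4/27)·16 + (7/27)·0 + (8/27)·9 + (8/27)·121 = 368/9
Var(X) = 368/9 − (32/9)² = 2288/81

2288/81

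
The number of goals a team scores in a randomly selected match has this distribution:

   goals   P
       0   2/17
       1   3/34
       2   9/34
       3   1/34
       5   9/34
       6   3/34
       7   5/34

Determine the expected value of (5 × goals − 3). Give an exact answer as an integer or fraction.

254/17

E[5x-3] = (2/17)·(-3) + (3/34)·2 + (9/34)·7 + (1/34)·12 + (9/34)·22 + (3/34)·27 + (5/34)·32
     = 254/17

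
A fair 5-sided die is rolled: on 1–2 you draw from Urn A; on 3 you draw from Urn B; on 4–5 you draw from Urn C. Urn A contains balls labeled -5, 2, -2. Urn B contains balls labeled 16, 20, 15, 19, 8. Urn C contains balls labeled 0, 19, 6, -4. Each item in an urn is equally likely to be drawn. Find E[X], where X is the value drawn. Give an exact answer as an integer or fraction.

E[X | Urn A] = (-5 + 2 − 2)/3 = -5/3
E[X | Urn B] = (16 + 20 + 15 + 19 + 8)/5 = 78/5
E[X | Urn C] = (0 + 19 + 6 − 4)/4 = 21/4
E[X] = (2/5)·(-5/3) + (1/5)·78/5 + (2/5)·21/4 = 683/150

683/150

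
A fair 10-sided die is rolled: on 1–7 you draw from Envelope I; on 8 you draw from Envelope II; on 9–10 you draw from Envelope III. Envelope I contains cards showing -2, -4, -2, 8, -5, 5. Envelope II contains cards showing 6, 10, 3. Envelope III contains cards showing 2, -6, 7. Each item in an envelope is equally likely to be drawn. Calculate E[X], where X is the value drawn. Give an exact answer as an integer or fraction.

5/6

E[X | Envelope I] = (-2 − 4 − 2 + 8 − 5 + 5)/6 = 0
E[X | Envelope II] = (6 + 10 + 3)/3 = 19/3
E[X | Envelope III] = (2 − 6 + 7)/3 = 1
E[X] = (7/10)·0 + (1/10)·19/3 + (1/5)·1 = 5/6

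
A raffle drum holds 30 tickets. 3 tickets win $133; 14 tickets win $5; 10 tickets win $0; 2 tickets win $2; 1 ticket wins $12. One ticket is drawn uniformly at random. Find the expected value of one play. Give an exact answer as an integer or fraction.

97/6 dollars

E[payout] = (3/30)·133 + (14/30)·5 + (10/30)·0 + (2/30)·2 + (1/30)·12 = 97/6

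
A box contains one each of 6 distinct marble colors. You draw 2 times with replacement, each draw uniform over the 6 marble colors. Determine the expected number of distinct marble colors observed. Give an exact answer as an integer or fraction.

11/6

Let Xⱼ=1 if type j appears at least once. P(Xⱼ=1) = 1 − ((6−1)/6)^2 = 11/36.
E[#distinct] = 6·11/36 = 11/6.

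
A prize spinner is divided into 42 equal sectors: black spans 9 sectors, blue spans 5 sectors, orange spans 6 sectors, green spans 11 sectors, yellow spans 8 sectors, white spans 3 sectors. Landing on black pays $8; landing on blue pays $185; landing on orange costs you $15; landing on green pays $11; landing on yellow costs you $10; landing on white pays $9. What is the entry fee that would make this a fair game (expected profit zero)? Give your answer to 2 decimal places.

E[payout] = (9/42)·8 + (5/42)·185 + (6/42)·(-15) + (11/42)·11 + (8/42)·(-10) + (3/42)·9 = 325/14
Fair fee = E[payout] = 325/14 ≈ $23.21

$23.21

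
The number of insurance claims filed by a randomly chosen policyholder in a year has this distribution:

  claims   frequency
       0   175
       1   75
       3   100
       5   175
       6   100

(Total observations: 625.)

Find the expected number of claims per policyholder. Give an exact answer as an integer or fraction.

Total = 625, so P(claims=0) = 175/625, etc.
E[X] = (7/25)·0 + (3/25)·1 + (4/25)·3 + (7/25)·5 + (4/25)·6
     = 74/25

74/25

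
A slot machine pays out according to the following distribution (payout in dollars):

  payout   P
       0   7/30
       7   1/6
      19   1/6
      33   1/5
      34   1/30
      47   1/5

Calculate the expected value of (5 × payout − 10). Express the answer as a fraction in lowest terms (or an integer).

292/3

E[5x-10] = (7/30)·(-10) + (1/6)·25 + (1/6)·85 + (1/5)·155 + (1/30)·160 + (1/5)·225
     = 292/3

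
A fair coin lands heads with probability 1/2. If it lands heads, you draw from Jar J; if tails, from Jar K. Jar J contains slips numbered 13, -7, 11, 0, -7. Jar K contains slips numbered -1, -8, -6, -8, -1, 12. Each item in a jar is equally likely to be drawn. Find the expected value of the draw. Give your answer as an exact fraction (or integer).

0

E[X | Jar J] = (13 − 7 + 11 + 0 − 7)/5 = 2
E[X | Jar K] = (-1 − 8 − 6 − 8 − 1 + 12)/6 = -2
E[X] = (1/2)·2 + (1/2)·(-2) = 0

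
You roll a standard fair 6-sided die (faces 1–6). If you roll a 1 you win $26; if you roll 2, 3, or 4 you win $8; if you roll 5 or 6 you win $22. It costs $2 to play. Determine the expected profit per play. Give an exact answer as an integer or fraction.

41/3 dollars

E[payout] = (1/2)·8 + (1/3)·22 + (1/6)·26 = 47/3
Expected profit = 47/3 − 2 = 41/3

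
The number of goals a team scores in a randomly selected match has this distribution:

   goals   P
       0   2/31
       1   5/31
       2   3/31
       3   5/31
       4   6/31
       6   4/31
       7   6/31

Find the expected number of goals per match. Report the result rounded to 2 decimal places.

E[X] = (2/31)·0 + (5/31)·1 + (3/31)·2 + (5/31)·3 + (6/31)·4 + (4/31)·6 + (6/31)·7
     = 116/31 ≈ 3.74

3.74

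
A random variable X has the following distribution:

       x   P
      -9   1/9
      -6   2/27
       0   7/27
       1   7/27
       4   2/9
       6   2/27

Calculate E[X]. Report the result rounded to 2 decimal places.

0.15

E[X] = (1/9)·(-9) + (2/27)·(-6) + (7/27)·0 + (7/27)·1 + (2/9)·4 + (2/27)·6
     = 4/27 ≈ 0.15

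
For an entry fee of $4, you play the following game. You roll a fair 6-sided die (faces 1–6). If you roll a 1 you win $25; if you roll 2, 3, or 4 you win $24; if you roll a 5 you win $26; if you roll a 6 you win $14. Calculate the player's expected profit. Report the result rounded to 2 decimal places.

E[payout] = (1/6)·14 + (1/2)·24 + (1/6)·25 + (1/6)·26 = 137/6
Expected profit = 137/6 − 4 = 113/6 ≈ $18.83

$18.83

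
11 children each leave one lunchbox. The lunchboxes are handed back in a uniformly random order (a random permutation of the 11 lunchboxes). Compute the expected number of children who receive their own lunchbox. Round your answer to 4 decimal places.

Let Xᵢ = 1 if person i gets their own lunchbox. For each i, P(Xᵢ=1) = 1/11.
By linearity of expectation, E[X₁+…+X_11] = 11·(1/11) = 1.
≈ 1.0000

1.0000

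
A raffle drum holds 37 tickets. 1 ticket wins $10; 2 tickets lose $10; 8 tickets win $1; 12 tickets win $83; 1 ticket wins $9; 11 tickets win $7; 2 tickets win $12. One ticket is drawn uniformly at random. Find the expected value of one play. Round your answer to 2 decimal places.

$29.84

E[payout] = (1/37)·10 + (2/37)·(-10) + (8/37)·1 + (12/37)·83 + (1/37)·9 + (11/37)·7 + (2/37)·12 = 1104/37
≈ $29.84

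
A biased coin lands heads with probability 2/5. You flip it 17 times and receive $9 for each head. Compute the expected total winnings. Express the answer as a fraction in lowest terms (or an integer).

E[#heads] = 17·2/5 = 34/5 (linearity over flips).
E[winnings] = 9·34/5 = 306/5.

306/5 dollars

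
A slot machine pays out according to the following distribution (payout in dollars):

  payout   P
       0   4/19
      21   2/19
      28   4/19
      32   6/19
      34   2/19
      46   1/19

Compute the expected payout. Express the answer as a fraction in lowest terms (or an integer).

E[X] = (4/19)·0 + (2/19)·21 + (4/19)·28 + (6/19)·32 + (2/19)·34 + (1/19)·46
     = 460/19

460/19 dollars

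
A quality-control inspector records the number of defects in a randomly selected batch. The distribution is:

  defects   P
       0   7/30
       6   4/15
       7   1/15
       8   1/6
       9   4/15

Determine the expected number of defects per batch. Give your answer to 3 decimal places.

E[X] = (7/30)·0 + (4/15)·6 + (1/15)·7 + (1/6)·8 + (4/15)·9
     = 29/5 ≈ 5.800

5.800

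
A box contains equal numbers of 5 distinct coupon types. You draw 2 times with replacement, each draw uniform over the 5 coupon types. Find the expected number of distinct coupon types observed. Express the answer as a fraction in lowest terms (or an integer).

Let Xⱼ=1 if type j appears at least once. P(Xⱼ=1) = 1 − ((5−1)/5)^2 = 9/25.
E[#distinct] = 5·9/25 = 9/5.

9/5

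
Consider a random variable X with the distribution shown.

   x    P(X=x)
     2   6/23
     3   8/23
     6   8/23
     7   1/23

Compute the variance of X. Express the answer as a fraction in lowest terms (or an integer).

E[X] = (6/23)·2 + (8/23)·3 + (8/23)·6 + (1/23)·7 = 91/23
E[X²] = (6/23)·4 + (8/23)·9 + (8/23)·36 + (1/23)·49 = 433/23
Var(X) = 433/23 − (91/23)² = 1678/529

1678/529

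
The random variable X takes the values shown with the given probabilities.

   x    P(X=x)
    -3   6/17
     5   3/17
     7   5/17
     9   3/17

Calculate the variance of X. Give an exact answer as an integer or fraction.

E[X] = (6/17)·(-3) + (3/17)·5 + (5/17)·7 + (3/17)·9 = 59/17
E[X²] = (6/17)·9 + (3/17)·25 + (5/17)·49 + (3/17)·81 = 617/17
Var(X) = 617/17 − (59/17)² = 7008/289

7008/289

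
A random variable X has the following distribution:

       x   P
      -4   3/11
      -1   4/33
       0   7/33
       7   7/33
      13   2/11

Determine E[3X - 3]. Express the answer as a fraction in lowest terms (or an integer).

54/11

E[3x-3] = (3/11)·(-15) + (4/33)·(-6) + (7/33)·(-3) + (7/33)·18 + (2/11)·36
     = 54/11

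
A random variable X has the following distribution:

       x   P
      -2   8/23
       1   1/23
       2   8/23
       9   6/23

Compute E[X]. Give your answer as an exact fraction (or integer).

55/23

E[X] = (8/23)·(-2) + (1/23)·1 + (8/23)·2 + (6/23)·9
     = 55/23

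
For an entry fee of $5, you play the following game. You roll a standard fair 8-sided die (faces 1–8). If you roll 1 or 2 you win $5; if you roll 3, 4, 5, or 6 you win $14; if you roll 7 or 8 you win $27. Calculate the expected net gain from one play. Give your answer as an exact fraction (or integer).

$10

E[payout] = (1/4)·5 + (1/2)·14 + (1/4)·27 = 15
Expected profit = 15 − 5 = 10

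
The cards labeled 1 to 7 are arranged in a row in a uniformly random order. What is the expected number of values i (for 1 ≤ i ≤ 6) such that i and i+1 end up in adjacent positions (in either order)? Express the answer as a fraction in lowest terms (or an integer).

For each i ∈ {1,…,6}, let Xᵢ = 1 if i and i+1 are adjacent. P(Xᵢ=1) = 2·(7−1)!/7! = 2/7.
By linearity, E[ΣXᵢ] = (6)·(2/7) = 12/7.

12/7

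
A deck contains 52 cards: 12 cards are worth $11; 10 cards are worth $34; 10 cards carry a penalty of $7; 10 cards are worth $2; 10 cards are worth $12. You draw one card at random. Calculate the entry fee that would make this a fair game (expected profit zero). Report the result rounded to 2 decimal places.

E[payout] = (12/52)·11 + (10/52)·34 + (10/52)·(-7) + (10/52)·2 + (10/52)·12 = 271/26
Fair fee = E[payout] = 271/26 ≈ $10.42

$10.42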